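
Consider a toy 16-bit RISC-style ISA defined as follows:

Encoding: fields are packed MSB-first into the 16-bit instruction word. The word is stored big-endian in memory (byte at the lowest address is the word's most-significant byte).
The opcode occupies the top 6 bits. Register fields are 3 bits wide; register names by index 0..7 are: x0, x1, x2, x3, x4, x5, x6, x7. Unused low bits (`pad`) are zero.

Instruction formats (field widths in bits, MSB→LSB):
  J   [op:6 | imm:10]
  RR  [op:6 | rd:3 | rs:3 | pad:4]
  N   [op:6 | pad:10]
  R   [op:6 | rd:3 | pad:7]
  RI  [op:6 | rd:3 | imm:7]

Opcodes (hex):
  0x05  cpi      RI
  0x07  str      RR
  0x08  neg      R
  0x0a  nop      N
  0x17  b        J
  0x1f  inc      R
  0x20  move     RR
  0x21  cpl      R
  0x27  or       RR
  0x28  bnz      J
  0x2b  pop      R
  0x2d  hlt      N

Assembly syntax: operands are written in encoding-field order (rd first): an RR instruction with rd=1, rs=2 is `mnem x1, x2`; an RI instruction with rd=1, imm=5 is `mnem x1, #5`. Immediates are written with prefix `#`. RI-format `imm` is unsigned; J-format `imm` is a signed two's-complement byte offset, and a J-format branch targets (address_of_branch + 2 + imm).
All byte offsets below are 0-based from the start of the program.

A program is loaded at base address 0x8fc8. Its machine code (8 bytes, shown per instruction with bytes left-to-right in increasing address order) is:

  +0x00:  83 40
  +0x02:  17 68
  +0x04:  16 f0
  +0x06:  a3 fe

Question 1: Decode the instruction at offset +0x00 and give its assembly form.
move x6, x4

+0x00: 83 40 ⇒ word 0x8340 (big)
  top 6b → 0x20 → move [RR]
  [9:7] rd=6 = x6
  [6:4] rs=4 = x4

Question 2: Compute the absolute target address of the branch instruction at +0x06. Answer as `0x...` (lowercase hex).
@+06  big-endian(a3 fe) = 0xa3fe
  opcode bits[15:10]=0x28: bnz/J
  [9:0] imm=1022 (s10→-2) = #-2
  target = base 0x8fc8 + off 0x06 + 2 + imm -2 = 0x8fce

0x8fce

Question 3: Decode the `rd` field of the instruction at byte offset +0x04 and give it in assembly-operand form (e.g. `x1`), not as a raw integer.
x5

[04] 16 f0 → 0x16f0
  op=0x16f0>>10=0x5 ⇒ cpi (RI)
  [9:7] rd=5 = x5
  [6:0] imm=112 = #112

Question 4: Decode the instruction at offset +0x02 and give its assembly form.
cpi x6, #104

@+02  big-endian(17 68) = 0x1768
  opcode bits[15:10]=0x5: cpi/RI
  rd@[9:7]=0x6 ⇒ x6
  imm@[6:0]=0x68 ⇒ #104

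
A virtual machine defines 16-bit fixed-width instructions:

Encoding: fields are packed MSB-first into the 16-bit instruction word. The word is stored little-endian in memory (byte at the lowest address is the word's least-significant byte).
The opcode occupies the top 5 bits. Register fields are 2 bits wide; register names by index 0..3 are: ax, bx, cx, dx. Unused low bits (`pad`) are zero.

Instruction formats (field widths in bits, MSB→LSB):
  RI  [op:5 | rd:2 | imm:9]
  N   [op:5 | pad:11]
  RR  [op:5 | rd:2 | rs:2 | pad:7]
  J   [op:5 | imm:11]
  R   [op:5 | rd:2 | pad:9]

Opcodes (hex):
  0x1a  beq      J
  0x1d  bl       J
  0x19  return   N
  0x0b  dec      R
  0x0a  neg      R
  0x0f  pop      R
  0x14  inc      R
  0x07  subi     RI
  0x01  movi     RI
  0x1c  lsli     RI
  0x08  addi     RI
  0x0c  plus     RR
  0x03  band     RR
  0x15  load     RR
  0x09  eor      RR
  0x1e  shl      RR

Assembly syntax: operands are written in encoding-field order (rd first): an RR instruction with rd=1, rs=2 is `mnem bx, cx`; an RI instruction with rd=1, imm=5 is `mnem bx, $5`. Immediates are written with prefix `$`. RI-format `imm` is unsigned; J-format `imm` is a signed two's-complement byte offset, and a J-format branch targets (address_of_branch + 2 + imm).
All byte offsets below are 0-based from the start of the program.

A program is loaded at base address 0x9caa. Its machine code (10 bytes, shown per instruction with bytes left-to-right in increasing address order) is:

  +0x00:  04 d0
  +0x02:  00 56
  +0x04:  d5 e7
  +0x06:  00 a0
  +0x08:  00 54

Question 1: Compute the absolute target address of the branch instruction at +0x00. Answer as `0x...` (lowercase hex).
0x9cb0

+0x00: 04 d0 ⇒ word 0xd004 (little)
  opcode bits[15:11]=0x1a: beq/J
  [10:0] imm=4 = $4
  target = base 0x9caa + off 0x00 + 2 + imm 4 = 0x9cb0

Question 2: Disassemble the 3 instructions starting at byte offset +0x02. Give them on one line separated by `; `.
neg dx; lsli dx, $469; inc ax

+0x02: 00 56 ⇒ word 0x5600 (little)
  opcode bits[15:11]=0xa: neg/R
  rd@[10:9]=0x3 ⇒ dx
+0x04: d5 e7 ⇒ word 0xe7d5 (little)
  opcode bits[15:11]=0x1c: lsli/RI
  rd@[10:9]=0x3 ⇒ dx
  imm@[8:0]=0x1d5 ⇒ $469
+0x06: 00 a0 ⇒ word 0xa000 (little)
  opcode bits[15:11]=0x14: inc/R
  rd@[10:9]=0x0 ⇒ ax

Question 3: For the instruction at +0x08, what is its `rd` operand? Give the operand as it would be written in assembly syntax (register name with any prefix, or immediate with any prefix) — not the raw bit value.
cx

@+08  little-endian(00 54) = 0x5400
  op=0x5400>>11=0xa ⇒ neg (R)
  rd: (w>>9)&0x3=0x2 → cx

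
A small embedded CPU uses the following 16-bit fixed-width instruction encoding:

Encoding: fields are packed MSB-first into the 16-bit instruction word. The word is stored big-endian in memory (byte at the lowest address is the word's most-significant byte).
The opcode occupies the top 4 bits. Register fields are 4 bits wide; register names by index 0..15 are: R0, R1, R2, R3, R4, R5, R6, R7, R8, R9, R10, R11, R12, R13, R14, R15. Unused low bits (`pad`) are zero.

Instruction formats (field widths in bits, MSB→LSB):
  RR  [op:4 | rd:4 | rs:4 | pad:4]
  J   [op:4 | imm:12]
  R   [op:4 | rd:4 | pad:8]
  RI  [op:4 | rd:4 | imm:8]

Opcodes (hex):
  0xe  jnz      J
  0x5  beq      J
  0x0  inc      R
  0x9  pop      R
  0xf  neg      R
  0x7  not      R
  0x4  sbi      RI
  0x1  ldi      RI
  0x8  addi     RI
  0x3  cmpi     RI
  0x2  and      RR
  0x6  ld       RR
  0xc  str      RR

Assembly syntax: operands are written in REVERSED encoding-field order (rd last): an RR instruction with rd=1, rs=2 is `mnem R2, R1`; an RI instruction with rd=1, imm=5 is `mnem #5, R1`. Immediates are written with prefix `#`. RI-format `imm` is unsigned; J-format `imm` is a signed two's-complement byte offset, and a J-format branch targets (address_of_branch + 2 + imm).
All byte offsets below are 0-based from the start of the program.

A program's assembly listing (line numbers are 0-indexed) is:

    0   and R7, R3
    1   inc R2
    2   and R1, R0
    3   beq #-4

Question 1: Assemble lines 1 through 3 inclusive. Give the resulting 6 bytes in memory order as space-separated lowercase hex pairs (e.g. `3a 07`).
02 00 20 10 5f fc

line 1 (inc): pack op=0x0:4|rd=2:4|pad=0:8 = 0x0200; big→ 02 00
line 2 (and): pack op=0x2:4|rd=0:4|rs=1:4|pad=0:4 = 0x2010; big→ 20 10
line 3 (beq): pack op=0x5:4|imm=-4:12 = 0x5ffc; big→ 5f fc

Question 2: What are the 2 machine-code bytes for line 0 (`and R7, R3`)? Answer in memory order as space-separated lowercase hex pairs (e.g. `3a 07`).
23 70

line 0 (and): pack op=0x2:4|rd=3:4|rs=7:4|pad=0:4 = 0x2370; big→ 23 70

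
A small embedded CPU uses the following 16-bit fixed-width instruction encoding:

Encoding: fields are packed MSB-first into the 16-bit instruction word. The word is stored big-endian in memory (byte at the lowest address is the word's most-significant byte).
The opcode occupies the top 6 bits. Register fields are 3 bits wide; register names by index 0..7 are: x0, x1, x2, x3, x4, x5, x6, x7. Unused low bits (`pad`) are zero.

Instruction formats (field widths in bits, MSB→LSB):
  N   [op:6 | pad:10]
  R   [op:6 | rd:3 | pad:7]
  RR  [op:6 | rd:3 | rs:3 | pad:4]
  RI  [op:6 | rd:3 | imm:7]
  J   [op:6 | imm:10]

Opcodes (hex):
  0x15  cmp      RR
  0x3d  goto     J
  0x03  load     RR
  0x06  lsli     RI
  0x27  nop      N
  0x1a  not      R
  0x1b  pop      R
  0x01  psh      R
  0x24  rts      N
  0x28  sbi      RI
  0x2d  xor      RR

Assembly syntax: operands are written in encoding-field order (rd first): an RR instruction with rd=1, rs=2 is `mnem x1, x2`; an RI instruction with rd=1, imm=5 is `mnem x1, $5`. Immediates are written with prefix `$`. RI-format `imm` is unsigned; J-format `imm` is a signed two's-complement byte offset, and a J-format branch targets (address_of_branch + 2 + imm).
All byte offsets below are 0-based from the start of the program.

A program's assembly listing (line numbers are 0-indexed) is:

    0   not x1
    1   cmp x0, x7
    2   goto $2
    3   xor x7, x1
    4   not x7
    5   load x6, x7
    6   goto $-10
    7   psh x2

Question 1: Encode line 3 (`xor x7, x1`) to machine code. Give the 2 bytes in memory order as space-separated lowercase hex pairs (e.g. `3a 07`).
b7 90

3. xor fields op=0x2d:6|rd=7:3|rs=1:3|pad=0:4 → word b790h → b7 90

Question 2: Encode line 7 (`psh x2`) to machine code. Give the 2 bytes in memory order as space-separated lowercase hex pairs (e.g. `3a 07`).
05 00

line 7 (psh): pack op=0x1:6|rd=2:3|pad=0:7 = 0x0500; big→ 05 00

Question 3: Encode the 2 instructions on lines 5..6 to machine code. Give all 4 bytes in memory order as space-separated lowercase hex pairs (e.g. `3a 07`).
0f 70 f7 f6

5. load fields op=0x3:6|rd=6:3|rs=7:3|pad=0:4 → word 0f70h → 0f 70
6. goto fields op=0x3d:6|imm=-10:10 → word f7f6h → f7 f6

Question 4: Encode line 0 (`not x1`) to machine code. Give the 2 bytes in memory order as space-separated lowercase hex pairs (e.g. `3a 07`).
0. not fields op=0x1a:6|rd=1:3|pad=0:7 → word 6880h → 68 80

68 80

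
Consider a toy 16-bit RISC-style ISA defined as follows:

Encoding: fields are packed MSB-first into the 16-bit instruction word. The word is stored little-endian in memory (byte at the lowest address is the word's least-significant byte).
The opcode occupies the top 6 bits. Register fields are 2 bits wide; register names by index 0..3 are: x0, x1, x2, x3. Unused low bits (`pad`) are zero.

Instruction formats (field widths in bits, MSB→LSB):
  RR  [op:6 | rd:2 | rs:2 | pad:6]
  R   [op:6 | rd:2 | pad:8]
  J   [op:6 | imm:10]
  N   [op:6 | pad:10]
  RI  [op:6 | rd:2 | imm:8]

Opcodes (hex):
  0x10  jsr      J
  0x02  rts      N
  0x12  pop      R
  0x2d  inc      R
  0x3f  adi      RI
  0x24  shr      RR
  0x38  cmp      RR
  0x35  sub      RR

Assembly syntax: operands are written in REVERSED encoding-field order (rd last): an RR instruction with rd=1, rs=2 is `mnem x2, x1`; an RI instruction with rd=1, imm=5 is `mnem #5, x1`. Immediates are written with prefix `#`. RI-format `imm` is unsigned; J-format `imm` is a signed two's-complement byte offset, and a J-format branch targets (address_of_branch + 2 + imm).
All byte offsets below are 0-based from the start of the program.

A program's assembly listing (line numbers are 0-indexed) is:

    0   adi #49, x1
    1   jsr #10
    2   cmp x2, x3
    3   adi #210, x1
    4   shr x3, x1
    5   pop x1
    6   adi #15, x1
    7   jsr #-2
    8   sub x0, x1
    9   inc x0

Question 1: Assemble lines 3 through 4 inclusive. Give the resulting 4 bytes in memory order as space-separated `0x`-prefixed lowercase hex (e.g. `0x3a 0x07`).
line 3 (adi): pack op=0x3f:6|rd=1:2|imm=210:8 = 0xfdd2; little→ d2 fd
line 4 (shr): pack op=0x24:6|rd=1:2|rs=3:2|pad=0:6 = 0x91c0; little→ c0 91

0xd2 0xfd 0xc0 0x91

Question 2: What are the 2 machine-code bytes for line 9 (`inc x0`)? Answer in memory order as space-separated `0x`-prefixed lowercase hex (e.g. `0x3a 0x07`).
line 9 (inc): pack op=0x2d:6|rd=0:2|pad=0:8 = 0xb400; little→ 00 b4

0x00 0xb4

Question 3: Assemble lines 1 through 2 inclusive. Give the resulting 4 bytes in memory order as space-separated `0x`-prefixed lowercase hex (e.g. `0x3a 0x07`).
L1: jsr op=0x10:6|imm=10:10 ⇒ 0x400a ⇒ little 0a 40
L2: cmp op=0x38:6|rd=3:2|rs=2:2|pad=0:6 ⇒ 0xe380 ⇒ little 80 e3

0x0a 0x40 0x80 0xe3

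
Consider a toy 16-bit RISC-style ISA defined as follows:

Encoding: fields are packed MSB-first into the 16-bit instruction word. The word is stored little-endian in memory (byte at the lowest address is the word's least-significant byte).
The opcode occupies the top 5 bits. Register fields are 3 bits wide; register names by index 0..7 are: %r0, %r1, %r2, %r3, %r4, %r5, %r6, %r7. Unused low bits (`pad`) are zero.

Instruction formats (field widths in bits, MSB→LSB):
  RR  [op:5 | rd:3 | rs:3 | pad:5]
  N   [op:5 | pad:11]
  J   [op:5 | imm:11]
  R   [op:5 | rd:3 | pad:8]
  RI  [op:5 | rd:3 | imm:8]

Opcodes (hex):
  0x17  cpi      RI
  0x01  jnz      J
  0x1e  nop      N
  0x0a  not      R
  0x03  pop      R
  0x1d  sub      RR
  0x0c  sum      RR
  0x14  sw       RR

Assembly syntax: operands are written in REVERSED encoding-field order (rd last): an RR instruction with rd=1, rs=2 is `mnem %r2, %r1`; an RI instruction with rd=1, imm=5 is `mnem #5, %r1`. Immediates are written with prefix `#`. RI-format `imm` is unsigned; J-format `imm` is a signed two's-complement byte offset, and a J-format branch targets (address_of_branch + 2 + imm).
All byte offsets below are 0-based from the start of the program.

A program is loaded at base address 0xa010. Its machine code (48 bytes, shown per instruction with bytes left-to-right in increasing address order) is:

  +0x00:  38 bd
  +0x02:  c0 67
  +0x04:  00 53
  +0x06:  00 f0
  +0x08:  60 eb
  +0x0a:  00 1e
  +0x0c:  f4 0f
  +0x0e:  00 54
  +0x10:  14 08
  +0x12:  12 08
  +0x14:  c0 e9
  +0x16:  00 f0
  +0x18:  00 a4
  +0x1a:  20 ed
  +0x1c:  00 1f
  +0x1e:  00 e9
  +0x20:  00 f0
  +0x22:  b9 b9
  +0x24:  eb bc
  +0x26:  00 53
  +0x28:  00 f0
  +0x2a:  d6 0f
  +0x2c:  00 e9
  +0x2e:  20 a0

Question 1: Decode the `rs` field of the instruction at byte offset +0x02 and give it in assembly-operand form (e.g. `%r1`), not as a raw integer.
%r6

off 0x02: read c0 67 as little → 0x67c0
  opcode bits[15:11]=0xc: sum/RR
  rd@[10:8]=0x7 ⇒ %r7
  rs@[7:5]=0x6 ⇒ %r6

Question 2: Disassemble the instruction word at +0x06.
off 0x06: read 00 f0 as little → 0xf000
  opcode bits[15:11]=0x1e: nop/N

nop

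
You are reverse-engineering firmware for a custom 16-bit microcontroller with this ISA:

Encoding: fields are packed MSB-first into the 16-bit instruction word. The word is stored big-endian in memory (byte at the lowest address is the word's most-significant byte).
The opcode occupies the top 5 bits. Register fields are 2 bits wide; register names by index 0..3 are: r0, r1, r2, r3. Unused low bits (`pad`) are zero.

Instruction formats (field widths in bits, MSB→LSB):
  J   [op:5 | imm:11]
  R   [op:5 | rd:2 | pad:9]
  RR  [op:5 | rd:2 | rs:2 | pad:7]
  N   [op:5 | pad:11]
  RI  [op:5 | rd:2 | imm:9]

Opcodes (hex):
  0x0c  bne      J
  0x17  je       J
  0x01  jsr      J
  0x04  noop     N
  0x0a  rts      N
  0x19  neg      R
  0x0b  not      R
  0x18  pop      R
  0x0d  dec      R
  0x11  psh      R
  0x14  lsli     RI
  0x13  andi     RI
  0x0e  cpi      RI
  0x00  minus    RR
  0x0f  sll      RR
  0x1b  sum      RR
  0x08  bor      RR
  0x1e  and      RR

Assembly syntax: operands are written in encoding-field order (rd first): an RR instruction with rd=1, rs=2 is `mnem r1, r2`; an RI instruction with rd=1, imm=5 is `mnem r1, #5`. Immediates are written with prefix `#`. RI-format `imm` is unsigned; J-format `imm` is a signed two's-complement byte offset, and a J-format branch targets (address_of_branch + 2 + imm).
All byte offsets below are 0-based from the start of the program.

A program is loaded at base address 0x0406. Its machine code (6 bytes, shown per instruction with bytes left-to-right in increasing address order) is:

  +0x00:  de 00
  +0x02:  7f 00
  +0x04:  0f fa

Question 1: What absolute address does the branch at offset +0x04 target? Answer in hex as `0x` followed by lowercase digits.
0x0406

@+04  big-endian(0f fa) = 0x0ffa
  op=0x0ffa>>11=0x1 ⇒ jsr (J)
  imm@[10:0]=0x7fa (s11→-6) ⇒ #-6
  target = base 0x0406 + off 0x04 + 2 + imm -6 = 0x0406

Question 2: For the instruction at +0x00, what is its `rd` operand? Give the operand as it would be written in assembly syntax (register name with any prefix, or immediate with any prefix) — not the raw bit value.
@+00  big-endian(de 00) = 0xde00
  op=0xde00>>11=0x1b ⇒ sum (RR)
  rd@[10:9]=0x3 ⇒ r3
  rs@[8:7]=0x0 ⇒ r0

r3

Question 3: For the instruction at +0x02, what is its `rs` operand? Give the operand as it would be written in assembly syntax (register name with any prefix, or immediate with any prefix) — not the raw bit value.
r2

+0x02: 7f 00 ⇒ word 0x7f00 (big)
  top 5b → 0xf → sll [RR]
  rd: (w>>9)&0x3=0x3 → r3
  rs: (w>>7)&0x3=0x2 → r2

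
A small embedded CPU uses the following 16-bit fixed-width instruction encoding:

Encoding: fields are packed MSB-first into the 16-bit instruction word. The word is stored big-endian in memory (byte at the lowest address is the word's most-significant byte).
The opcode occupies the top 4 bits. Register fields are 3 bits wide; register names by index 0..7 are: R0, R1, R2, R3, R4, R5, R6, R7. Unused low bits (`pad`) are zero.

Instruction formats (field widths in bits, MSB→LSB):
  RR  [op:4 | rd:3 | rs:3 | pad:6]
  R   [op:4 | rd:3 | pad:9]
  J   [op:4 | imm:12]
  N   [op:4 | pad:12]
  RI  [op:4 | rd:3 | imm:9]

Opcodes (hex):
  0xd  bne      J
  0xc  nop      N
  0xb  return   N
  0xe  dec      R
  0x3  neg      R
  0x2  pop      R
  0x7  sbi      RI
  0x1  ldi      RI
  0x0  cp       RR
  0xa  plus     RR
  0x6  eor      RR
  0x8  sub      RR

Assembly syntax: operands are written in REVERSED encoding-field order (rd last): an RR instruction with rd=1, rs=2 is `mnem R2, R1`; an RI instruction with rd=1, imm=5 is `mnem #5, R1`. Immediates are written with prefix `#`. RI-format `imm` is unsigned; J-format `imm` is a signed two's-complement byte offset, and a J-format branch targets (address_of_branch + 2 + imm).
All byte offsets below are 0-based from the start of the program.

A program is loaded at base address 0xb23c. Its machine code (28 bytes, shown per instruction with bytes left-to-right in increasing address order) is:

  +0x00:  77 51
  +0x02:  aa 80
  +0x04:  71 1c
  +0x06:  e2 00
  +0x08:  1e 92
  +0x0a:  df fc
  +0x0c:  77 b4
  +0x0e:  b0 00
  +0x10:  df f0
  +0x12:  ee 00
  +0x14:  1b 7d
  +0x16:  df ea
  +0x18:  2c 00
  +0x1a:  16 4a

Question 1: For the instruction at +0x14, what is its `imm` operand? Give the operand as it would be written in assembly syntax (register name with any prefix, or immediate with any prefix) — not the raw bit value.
#381

@+14  big-endian(1b 7d) = 0x1b7d
  opcode bits[15:12]=0x1: ldi/RI
  rd: (w>>9)&0x7=0x5 → R5
  imm: (w>>0)&0x1ff=0x17d → #381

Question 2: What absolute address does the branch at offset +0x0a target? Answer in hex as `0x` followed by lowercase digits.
0xb244

off 0x0a: read df fc as big → 0xdffc
  top 4b → 0xd → bne [J]
  imm: (w>>0)&0xfff=0xffc (s12→-4) → #-4
  target = base 0xb23c + off 0x0a + 2 + imm -4 = 0xb244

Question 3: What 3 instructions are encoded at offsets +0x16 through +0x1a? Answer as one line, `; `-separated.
+0x16: df ea ⇒ word 0xdfea (big)
  top 4b → 0xd → bne [J]
  [11:0] imm=4074 (s12→-22) = #-22
+0x18: 2c 00 ⇒ word 0x2c00 (big)
  top 4b → 0x2 → pop [R]
  [11:9] rd=6 = R6
+0x1a: 16 4a ⇒ word 0x164a (big)
  top 4b → 0x1 → ldi [RI]
  [11:9] rd=3 = R3
  [8:0] imm=74 = #74

bne #-22; pop R6; ldi #74, R3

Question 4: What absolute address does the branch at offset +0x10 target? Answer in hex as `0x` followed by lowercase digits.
+0x10: df f0 ⇒ word 0xdff0 (big)
  op=0xdff0>>12=0xd ⇒ bne (J)
  imm@[11:0]=0xff0 (s12→-16) ⇒ #-16
  target = base 0xb23c + off 0x10 + 2 + imm -16 = 0xb23e

0xb23e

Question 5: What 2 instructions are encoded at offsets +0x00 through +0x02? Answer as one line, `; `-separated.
sbi #337, R3; plus R2, R5

@+00  big-endian(77 51) = 0x7751
  top 4b → 0x7 → sbi [RI]
  rd: (w>>9)&0x7=0x3 → R3
  imm: (w>>0)&0x1ff=0x151 → #337
@+02  big-endian(aa 80) = 0xaa80
  top 4b → 0xa → plus [RR]
  rd: (w>>9)&0x7=0x5 → R5
  rs: (w>>6)&0x7=0x2 → R2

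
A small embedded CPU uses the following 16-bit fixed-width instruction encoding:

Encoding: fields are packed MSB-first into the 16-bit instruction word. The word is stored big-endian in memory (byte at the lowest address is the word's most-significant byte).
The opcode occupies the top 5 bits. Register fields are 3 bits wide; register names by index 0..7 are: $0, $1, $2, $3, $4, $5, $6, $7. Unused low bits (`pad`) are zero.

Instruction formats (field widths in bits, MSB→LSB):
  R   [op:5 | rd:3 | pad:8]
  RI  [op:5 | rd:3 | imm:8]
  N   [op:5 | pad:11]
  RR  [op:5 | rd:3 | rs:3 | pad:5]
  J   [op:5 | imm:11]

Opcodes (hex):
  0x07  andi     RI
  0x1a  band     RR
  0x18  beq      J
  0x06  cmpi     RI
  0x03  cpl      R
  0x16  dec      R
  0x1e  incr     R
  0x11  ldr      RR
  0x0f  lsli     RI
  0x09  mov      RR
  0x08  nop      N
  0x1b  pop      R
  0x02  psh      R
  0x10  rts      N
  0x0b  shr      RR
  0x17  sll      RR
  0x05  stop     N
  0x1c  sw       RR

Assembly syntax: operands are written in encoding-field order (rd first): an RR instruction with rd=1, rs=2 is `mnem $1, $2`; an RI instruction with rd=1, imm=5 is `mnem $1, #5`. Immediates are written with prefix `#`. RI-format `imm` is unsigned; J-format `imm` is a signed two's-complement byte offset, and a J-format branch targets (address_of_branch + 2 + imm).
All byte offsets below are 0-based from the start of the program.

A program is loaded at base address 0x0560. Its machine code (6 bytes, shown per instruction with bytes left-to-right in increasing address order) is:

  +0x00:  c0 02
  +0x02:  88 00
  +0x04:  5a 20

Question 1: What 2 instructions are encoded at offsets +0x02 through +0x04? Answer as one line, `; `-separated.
ldr $0, $0; shr $2, $1

+0x02: 88 00 ⇒ word 0x8800 (big)
  top 5b → 0x11 → ldr [RR]
  rd@[10:8]=0x0 ⇒ $0
  rs@[7:5]=0x0 ⇒ $0
+0x04: 5a 20 ⇒ word 0x5a20 (big)
  top 5b → 0xb → shr [RR]
  rd@[10:8]=0x2 ⇒ $2
  rs@[7:5]=0x1 ⇒ $1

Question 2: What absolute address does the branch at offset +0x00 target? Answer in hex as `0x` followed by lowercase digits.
0x0564

@+00  big-endian(c0 02) = 0xc002
  opcode bits[15:11]=0x18: beq/J
  imm: (w>>0)&0x7ff=0x2 → #2
  target = base 0x0560 + off 0x00 + 2 + imm 2 = 0x0564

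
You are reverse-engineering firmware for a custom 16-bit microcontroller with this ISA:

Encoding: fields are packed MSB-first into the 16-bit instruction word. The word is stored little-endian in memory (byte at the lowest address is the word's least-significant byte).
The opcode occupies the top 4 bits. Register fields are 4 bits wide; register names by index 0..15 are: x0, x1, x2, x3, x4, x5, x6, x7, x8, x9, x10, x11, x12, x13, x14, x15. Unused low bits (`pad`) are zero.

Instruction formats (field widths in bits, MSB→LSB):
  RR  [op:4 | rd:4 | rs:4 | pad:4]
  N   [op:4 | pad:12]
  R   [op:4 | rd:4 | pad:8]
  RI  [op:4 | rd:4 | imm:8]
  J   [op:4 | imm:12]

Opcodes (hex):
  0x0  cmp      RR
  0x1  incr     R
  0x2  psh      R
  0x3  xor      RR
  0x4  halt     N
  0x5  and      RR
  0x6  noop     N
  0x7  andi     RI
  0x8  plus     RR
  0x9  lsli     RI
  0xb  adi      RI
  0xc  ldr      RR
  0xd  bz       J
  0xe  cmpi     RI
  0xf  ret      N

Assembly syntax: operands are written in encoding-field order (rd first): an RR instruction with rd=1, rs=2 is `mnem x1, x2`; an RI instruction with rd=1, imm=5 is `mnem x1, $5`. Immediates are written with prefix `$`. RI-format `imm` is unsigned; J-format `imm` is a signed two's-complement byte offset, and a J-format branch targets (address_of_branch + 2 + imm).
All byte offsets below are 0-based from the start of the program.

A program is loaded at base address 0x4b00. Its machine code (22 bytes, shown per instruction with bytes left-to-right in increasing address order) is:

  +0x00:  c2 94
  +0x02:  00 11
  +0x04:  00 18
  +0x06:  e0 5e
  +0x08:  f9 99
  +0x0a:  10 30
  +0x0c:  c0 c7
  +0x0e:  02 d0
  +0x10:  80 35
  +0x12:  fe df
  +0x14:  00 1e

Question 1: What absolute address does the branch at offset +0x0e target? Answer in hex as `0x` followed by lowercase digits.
[0e] 02 d0 → 0xd002
  top 4b → 0xd → bz [J]
  [11:0] imm=2 = $2
  target = base 0x4b00 + off 0x0e + 2 + imm 2 = 0x4b12

0x4b12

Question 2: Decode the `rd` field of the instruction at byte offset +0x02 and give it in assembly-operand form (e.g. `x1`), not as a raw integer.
x1

@+02  little-endian(00 11) = 0x1100
  top 4b → 0x1 → incr [R]
  rd: (w>>8)&0xf=0x1 → x1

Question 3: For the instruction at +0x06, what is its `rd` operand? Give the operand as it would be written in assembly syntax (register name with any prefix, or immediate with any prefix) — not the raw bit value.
[06] e0 5e → 0x5ee0
  op=0x5ee0>>12=0x5 ⇒ and (RR)
  rd@[11:8]=0xe ⇒ x14
  rs@[7:4]=0xe ⇒ x14

x14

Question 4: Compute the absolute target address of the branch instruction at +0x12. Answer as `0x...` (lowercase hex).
off 0x12: read fe df as little → 0xdffe
  op=0xdffe>>12=0xd ⇒ bz (J)
  [11:0] imm=4094 (s12→-2) = $-2
  target = base 0x4b00 + off 0x12 + 2 + imm -2 = 0x4b12

0x4b12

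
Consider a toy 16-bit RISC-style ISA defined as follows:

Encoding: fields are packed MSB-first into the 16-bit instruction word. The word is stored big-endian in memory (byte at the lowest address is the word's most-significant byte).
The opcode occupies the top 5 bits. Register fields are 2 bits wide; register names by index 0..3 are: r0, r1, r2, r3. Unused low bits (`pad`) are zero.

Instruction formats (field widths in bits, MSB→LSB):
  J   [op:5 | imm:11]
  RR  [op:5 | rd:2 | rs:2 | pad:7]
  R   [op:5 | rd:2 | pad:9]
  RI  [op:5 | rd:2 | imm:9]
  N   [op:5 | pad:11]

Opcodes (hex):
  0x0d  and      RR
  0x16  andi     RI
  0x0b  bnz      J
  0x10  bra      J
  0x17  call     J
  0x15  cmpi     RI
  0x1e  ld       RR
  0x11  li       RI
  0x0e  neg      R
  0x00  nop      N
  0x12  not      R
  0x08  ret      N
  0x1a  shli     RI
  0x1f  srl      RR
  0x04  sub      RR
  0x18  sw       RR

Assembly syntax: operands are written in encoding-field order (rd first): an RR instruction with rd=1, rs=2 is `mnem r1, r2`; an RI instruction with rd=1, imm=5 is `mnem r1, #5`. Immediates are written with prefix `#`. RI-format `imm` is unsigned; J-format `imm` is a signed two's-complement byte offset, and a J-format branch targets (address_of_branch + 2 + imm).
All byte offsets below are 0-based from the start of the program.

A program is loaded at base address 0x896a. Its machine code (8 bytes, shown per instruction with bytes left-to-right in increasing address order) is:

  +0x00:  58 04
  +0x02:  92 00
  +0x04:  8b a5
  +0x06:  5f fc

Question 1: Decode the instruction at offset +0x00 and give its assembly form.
bnz #4

+0x00: 58 04 ⇒ word 0x5804 (big)
  op=0x5804>>11=0xb ⇒ bnz (J)
  imm: (w>>0)&0x7ff=0x4 → #4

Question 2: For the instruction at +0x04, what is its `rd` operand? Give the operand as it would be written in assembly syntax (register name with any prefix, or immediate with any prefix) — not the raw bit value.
off 0x04: read 8b a5 as big → 0x8ba5
  op=0x8ba5>>11=0x11 ⇒ li (RI)
  rd@[10:9]=0x1 ⇒ r1
  imm@[8:0]=0x1a5 ⇒ #421

r1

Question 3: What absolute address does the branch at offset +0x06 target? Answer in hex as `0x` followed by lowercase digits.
+0x06: 5f fc ⇒ word 0x5ffc (big)
  op=0x5ffc>>11=0xb ⇒ bnz (J)
  [10:0] imm=2044 (s11→-4) = #-4
  target = base 0x896a + off 0x06 + 2 + imm -4 = 0x896e

0x896e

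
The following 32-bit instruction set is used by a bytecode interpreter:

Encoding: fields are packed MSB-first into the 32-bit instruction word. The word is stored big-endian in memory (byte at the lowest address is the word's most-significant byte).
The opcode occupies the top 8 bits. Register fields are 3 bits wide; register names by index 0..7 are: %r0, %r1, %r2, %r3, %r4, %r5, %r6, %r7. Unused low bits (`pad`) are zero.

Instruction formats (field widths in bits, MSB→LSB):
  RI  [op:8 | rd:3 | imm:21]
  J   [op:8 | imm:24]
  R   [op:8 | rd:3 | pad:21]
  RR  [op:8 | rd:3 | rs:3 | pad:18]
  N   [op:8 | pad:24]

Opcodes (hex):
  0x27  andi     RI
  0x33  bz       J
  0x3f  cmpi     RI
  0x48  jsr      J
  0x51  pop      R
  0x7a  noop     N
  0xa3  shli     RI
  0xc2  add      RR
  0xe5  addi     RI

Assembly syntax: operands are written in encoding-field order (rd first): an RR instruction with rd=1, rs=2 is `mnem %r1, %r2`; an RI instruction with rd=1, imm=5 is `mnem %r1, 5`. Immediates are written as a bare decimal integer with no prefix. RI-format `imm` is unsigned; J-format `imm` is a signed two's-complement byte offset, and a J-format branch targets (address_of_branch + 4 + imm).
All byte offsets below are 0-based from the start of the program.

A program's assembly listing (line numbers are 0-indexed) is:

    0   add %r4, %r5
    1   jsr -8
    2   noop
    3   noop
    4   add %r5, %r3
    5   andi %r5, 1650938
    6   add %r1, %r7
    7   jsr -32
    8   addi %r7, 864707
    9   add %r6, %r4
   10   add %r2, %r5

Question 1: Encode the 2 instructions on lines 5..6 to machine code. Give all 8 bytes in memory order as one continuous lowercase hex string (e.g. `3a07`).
line 5 (andi): pack op=0x27:8|rd=5:3|imm=1650938:21 = 0x27b930fa; big→ 27 b9 30 fa
line 6 (add): pack op=0xc2:8|rd=1:3|rs=7:3|pad=0:18 = 0xc23c0000; big→ c2 3c 00 00

27b930fac23c0000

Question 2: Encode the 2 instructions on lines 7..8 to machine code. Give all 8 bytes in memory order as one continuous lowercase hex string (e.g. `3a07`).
48ffffe0e5ed31c3

line 7 (jsr): pack op=0x48:8|imm=-32:24 = 0x48ffffe0; big→ 48 ff ff e0
line 8 (addi): pack op=0xe5:8|rd=7:3|imm=864707:21 = 0xe5ed31c3; big→ e5 ed 31 c3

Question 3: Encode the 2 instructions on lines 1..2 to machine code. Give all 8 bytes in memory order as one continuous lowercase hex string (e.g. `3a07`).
L1: jsr op=0x48:8|imm=-8:24 ⇒ 0x48fffff8 ⇒ big 48 ff ff f8
L2: noop op=0x7a:8|pad=0:24 ⇒ 0x7a000000 ⇒ big 7a 00 00 00

48fffff87a000000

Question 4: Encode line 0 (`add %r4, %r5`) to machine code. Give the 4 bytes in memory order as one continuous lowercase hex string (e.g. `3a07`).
c2940000

L0: add op=0xc2:8|rd=4:3|rs=5:3|pad=0:18 ⇒ 0xc2940000 ⇒ big c2 94 00 00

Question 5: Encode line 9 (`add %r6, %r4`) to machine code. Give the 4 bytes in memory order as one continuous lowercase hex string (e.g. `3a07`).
9. add fields op=0xc2:8|rd=6:3|rs=4:3|pad=0:18 → word c2d00000h → c2 d0 00 00

c2d00000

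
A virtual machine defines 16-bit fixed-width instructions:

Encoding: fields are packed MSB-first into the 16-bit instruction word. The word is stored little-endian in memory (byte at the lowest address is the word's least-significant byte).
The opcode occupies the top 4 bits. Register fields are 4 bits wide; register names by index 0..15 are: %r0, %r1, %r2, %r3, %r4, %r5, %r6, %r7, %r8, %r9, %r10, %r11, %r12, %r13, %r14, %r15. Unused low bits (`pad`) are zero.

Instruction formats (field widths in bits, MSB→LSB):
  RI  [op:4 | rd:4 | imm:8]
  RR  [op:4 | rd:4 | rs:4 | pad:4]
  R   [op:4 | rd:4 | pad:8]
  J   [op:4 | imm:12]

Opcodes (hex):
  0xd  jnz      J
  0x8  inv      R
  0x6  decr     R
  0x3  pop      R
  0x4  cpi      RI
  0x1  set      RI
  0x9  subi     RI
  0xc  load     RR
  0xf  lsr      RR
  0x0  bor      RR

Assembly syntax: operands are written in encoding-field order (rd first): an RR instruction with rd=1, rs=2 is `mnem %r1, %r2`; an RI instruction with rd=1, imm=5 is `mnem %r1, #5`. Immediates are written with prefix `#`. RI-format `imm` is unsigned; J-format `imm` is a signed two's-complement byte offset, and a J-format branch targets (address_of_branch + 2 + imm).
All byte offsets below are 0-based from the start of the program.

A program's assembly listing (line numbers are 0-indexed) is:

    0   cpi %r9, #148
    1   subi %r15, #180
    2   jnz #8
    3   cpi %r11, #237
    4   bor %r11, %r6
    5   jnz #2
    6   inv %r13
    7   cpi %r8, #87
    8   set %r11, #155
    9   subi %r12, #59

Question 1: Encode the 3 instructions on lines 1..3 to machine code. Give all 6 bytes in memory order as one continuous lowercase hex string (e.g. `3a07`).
1. subi fields op=0x9:4|rd=15:4|imm=180:8 → word 9fb4h → b4 9f
2. jnz fields op=0xd:4|imm=8:12 → word d008h → 08 d0
3. cpi fields op=0x4:4|rd=11:4|imm=237:8 → word 4bedh → ed 4b

b49f08d0ed4b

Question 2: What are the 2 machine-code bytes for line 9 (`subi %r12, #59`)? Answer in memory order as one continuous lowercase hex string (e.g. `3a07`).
L9: subi op=0x9:4|rd=12:4|imm=59:8 ⇒ 0x9c3b ⇒ little 3b 9c

3b9c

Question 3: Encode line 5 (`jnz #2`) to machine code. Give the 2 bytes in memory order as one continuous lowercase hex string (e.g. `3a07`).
02d0

L5: jnz op=0xd:4|imm=2:12 ⇒ 0xd002 ⇒ little 02 d0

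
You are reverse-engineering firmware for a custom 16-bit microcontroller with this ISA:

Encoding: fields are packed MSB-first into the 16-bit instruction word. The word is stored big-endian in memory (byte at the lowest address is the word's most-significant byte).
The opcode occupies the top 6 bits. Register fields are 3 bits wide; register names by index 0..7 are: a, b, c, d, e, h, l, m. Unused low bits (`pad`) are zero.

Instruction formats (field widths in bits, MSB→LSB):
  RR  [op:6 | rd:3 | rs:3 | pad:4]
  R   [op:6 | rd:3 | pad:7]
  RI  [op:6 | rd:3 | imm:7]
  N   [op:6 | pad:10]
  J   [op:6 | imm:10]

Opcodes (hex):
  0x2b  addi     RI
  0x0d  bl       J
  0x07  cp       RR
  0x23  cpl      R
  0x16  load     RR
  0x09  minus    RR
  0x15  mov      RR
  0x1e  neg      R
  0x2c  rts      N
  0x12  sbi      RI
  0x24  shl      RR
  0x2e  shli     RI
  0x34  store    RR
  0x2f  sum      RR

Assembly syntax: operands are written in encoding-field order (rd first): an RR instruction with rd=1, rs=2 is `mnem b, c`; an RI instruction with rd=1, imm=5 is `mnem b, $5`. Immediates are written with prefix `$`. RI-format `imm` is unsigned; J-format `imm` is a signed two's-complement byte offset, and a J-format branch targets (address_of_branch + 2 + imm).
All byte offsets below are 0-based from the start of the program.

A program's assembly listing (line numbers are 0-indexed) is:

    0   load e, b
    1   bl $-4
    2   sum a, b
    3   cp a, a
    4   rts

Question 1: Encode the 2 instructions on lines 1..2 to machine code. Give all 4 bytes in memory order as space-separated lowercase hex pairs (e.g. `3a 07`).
L1: bl op=0xd:6|imm=-4:10 ⇒ 0x37fc ⇒ big 37 fc
L2: sum op=0x2f:6|rd=0:3|rs=1:3|pad=0:4 ⇒ 0xbc10 ⇒ big bc 10

37 fc bc 10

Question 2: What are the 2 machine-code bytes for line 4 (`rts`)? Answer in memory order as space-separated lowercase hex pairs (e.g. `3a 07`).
b0 00

line 4 (rts): pack op=0x2c:6|pad=0:10 = 0xb000; big→ b0 00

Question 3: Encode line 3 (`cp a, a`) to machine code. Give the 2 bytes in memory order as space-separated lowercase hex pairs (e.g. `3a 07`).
1c 00

line 3 (cp): pack op=0x7:6|rd=0:3|rs=0:3|pad=0:4 = 0x1c00; big→ 1c 00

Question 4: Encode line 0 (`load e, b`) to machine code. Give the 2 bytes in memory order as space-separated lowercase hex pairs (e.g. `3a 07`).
line 0 (load): pack op=0x16:6|rd=4:3|rs=1:3|pad=0:4 = 0x5a10; big→ 5a 10

5a 10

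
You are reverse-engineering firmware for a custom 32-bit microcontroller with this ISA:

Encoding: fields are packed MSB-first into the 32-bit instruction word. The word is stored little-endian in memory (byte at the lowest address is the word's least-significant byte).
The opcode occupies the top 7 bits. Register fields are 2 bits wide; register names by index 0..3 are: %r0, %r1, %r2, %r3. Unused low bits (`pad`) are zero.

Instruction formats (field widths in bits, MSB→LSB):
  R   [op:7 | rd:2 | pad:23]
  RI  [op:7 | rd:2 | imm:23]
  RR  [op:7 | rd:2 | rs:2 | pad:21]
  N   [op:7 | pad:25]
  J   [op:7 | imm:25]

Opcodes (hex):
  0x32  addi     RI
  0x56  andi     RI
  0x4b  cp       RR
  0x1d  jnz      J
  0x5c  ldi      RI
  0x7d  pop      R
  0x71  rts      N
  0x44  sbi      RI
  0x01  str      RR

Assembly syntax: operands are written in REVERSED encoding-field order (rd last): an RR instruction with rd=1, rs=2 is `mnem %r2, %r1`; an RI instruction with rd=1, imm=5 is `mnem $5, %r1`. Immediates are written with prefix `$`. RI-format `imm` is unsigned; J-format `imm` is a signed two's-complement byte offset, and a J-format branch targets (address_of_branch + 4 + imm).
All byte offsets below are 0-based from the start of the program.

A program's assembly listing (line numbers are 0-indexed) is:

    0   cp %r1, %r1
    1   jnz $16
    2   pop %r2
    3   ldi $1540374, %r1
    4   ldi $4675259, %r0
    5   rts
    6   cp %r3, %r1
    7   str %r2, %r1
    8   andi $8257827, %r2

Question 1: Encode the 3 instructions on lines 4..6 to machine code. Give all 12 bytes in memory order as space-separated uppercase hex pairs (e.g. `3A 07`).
4. ldi fields op=0x5c:7|rd=0:2|imm=4675259:23 → word b84756bbh → bb 56 47 b8
5. rts fields op=0x71:7|pad=0:25 → word e2000000h → 00 00 00 e2
6. cp fields op=0x4b:7|rd=1:2|rs=3:2|pad=0:21 → word 96e00000h → 00 00 e0 96

BB 56 47 B8 00 00 00 E2 00 00 E0 96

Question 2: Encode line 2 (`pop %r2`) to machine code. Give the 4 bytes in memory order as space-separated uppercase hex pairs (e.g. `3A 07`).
00 00 00 FB

line 2 (pop): pack op=0x7d:7|rd=2:2|pad=0:23 = 0xfb000000; little→ 00 00 00 fb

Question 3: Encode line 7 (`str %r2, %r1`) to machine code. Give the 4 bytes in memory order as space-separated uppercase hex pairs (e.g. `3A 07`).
line 7 (str): pack op=0x1:7|rd=1:2|rs=2:2|pad=0:21 = 0x02c00000; little→ 00 00 c0 02

00 00 C0 02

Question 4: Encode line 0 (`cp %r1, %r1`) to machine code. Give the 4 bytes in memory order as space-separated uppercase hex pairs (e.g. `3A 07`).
line 0 (cp): pack op=0x4b:7|rd=1:2|rs=1:2|pad=0:21 = 0x96a00000; little→ 00 00 a0 96

00 00 A0 96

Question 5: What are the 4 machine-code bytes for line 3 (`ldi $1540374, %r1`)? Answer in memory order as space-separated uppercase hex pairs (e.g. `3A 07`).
16 81 97 B8

line 3 (ldi): pack op=0x5c:7|rd=1:2|imm=1540374:23 = 0xb8978116; little→ 16 81 97 b8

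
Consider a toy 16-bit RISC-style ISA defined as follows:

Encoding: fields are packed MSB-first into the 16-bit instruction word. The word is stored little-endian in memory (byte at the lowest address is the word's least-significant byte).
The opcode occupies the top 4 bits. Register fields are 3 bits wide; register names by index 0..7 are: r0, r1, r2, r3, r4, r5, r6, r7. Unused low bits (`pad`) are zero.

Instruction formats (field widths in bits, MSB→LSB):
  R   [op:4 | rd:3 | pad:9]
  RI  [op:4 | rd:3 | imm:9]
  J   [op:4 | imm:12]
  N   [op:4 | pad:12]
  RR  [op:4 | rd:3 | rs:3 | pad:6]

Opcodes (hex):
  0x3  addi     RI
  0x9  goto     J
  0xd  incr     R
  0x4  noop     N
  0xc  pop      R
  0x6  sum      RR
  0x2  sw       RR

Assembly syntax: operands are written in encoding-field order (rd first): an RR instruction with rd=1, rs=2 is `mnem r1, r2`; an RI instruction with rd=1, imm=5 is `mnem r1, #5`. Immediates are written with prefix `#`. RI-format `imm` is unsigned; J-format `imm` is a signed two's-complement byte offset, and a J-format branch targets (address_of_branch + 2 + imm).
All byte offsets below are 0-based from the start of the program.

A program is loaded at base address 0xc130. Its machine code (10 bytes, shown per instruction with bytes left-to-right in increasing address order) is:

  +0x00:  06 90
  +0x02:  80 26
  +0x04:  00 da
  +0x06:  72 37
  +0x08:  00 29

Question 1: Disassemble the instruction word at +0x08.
[08] 00 29 → 0x2900
  op=0x2900>>12=0x2 ⇒ sw (RR)
  rd: (w>>9)&0x7=0x4 → r4
  rs: (w>>6)&0x7=0x4 → r4

sw r4, r4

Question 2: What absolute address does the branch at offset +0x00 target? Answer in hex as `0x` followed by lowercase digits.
@+00  little-endian(06 90) = 0x9006
  opcode bits[15:12]=0x9: goto/J
  imm@[11:0]=0x6 ⇒ #6
  target = base 0xc130 + off 0x00 + 2 + imm 6 = 0xc138

0xc138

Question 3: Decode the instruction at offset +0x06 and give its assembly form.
[06] 72 37 → 0x3772
  top 4b → 0x3 → addi [RI]
  rd: (w>>9)&0x7=0x3 → r3
  imm: (w>>0)&0x1ff=0x172 → #370

addi r3, #370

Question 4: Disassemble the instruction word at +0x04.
+0x04: 00 da ⇒ word 0xda00 (little)
  top 4b → 0xd → incr [R]
  [11:9] rd=5 = r5

incr r5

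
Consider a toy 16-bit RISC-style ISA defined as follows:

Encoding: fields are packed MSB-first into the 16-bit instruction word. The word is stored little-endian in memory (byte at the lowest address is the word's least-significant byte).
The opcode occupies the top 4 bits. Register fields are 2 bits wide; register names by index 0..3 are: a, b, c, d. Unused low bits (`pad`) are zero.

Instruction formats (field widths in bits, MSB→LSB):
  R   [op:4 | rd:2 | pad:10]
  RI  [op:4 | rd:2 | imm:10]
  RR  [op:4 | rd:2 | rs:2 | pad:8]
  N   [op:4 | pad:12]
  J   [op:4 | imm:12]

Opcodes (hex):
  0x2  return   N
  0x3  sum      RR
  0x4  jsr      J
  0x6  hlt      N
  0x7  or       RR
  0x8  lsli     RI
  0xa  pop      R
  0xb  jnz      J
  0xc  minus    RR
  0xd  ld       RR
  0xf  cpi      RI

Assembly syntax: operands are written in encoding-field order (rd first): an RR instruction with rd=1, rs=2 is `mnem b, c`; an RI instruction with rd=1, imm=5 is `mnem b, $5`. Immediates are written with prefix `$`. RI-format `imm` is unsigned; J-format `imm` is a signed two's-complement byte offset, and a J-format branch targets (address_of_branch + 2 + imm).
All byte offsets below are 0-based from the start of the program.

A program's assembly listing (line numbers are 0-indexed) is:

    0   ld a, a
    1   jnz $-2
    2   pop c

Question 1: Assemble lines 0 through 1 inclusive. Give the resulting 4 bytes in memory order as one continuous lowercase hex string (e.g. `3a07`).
00d0febf

L0: ld op=0xd:4|rd=0:2|rs=0:2|pad=0:8 ⇒ 0xd000 ⇒ little 00 d0
L1: jnz op=0xb:4|imm=-2:12 ⇒ 0xbffe ⇒ little fe bf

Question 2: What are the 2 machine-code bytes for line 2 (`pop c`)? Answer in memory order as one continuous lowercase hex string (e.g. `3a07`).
00a8

line 2 (pop): pack op=0xa:4|rd=2:2|pad=0:10 = 0xa800; little→ 00 a8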